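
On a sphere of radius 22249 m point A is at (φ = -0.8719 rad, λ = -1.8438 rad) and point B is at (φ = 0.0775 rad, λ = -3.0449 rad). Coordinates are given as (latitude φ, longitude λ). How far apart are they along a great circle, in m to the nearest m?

31091 m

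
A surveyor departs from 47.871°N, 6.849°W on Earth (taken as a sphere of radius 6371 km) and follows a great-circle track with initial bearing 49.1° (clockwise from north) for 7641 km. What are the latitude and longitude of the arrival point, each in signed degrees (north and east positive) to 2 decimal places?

42.72°, 99.68°

Angular distance δ = d/R = 7641/6371 = 1.19934 rad; initial bearing θ = 0.8570 rad.
sin φ₂ = sin φ₁ cos δ + cos φ₁ sin δ cos θ = (0.7416)(0.3630) + (0.6708)(0.9318)(0.6547) = 0.6784, so φ₂ = 42.72°.
Δλ = atan2(sin θ sin δ cos φ₁, cos δ − sin φ₁ sin φ₂) = atan2(0.4724, -0.1402) = 106.527°.
λ₂ = -6.849° + 106.527° = 99.68°.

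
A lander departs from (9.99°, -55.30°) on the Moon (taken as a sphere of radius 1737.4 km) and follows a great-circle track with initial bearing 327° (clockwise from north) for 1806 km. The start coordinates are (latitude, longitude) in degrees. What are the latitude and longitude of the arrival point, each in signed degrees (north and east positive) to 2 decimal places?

53.13°, -106.80°

Angular distance δ = d/R = 1806/1737.4 = 1.03948 rad; initial bearing θ = 5.7072 rad.
sin φ₂ = sin φ₁ cos δ + cos φ₁ sin δ cos θ = (0.1735)(0.5067) + (0.9848)(0.8621)(0.8387) = 0.8000, so φ₂ = 53.13°.
Δλ = atan2(sin θ sin δ cos φ₁, cos δ − sin φ₁ sin φ₂) = atan2(-0.4624, 0.3679) = -51.496°.
λ₂ = -55.300° − 51.496° = -106.80°.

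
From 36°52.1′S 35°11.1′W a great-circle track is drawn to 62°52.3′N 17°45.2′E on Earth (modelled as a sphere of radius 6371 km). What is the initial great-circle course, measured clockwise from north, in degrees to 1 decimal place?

22.5°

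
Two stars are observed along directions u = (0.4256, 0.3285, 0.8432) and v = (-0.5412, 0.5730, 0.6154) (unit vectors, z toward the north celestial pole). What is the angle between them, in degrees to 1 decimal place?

u·v = 0.4768; |u| = 1.0000, |v| = 1.0000.
cos θ = (u·v)/(|u||v|) = 0.4768, so θ = 61.5°.

61.5°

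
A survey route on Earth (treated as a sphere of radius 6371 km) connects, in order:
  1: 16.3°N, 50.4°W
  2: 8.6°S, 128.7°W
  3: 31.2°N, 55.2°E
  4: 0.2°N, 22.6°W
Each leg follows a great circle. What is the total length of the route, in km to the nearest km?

Leg 1→2: central angle 1.4197 rad, distance 9045.2 km.
Leg 2→3: central angle 2.7421 rad, distance 17469.8 km.
Leg 3→4: central angle 1.3872 rad, distance 8837.8 km.
Total: 9045.2 + 17469.8 + 8837.8 ≈ 35353 km.

35353 km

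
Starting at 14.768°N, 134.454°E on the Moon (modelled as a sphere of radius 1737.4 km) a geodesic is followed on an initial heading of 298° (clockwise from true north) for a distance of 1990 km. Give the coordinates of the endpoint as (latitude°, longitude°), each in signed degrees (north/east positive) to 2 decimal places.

Angular distance δ = d/R = 1990/1737.4 = 1.14539 rad; initial bearing θ = 5.2011 rad.
sin φ₂ = sin φ₁ cos δ + cos φ₁ sin δ cos θ = (0.2549)(0.4127) + (0.9670)(0.9109)(0.4695) = 0.5187, so φ₂ = 31.25°.
Δλ = atan2(sin θ sin δ cos φ₁, cos δ − sin φ₁ sin φ₂) = atan2(-0.7777, 0.2805) = -70.168°.
λ₂ = 134.454° − 70.168° = 64.29°.

31.25°, 64.29°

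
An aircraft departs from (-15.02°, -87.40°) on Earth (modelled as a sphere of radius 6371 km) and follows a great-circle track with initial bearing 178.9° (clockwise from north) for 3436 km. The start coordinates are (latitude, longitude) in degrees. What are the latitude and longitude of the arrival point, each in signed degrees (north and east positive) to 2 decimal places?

Angular distance δ = d/R = 3436/6371 = 0.53932 rad; initial bearing θ = 3.1224 rad.
sin φ₂ = sin φ₁ cos δ + cos φ₁ sin δ cos θ = (-0.2592)(0.8581) + (0.9658)(0.5136)(-0.9998) = -0.7183, so φ₂ = -45.91°.
Δλ = atan2(sin θ sin δ cos φ₁, cos δ − sin φ₁ sin φ₂) = atan2(0.0095, 0.6719) = 0.812°.
λ₂ = -87.400° + 0.812° = -86.59°.

-45.91°, -86.59°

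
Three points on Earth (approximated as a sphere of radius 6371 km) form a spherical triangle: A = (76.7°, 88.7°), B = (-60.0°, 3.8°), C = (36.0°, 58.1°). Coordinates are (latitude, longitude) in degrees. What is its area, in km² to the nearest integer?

Side lengths (central angles): a = 1.8473, b = 0.7492, c = 2.5545 rad; semiperimeter s = 2.5755.
By l'Huilier's theorem, tan(E/4) = √[tan(s/2) tan((s−a)/2) tan((s−b)/2) tan((s−c)/2)], giving spherical excess E = 0.5307 rad.
Area = E·R² = 0.5307 × (6371)² ≈ 21540464 km².

21540464 km²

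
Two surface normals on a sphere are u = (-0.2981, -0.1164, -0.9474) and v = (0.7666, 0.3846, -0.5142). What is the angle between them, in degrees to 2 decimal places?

77.65°

u·v = 0.2139; |u| = 1.0000, |v| = 1.0000.
cos θ = (u·v)/(|u||v|) = 0.2139, so θ = 77.65°.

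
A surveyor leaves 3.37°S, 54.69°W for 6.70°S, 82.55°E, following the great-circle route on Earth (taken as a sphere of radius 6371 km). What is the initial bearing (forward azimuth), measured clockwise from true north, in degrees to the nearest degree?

With φ₁ = -0.0588, φ₂ = -0.1169, Δλ = 2.3953 rad, the forward-azimuth formula gives
θ = atan2( sin Δλ cos φ₂ , cos φ₁ sin φ₂ − sin φ₁ cos φ₂ cos Δλ ) = atan2(0.6743, -0.1593) = 103.29°.
So the initial bearing is 103°.

103°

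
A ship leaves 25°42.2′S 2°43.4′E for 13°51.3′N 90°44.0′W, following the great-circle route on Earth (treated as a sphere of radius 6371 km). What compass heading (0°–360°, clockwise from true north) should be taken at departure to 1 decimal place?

281.1°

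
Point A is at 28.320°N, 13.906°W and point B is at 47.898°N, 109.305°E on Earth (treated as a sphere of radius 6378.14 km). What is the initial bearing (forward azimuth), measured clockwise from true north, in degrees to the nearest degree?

34°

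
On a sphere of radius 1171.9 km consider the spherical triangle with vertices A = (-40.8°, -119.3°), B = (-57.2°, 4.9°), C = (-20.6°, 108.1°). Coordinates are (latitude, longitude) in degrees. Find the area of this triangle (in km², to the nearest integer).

1686400 km²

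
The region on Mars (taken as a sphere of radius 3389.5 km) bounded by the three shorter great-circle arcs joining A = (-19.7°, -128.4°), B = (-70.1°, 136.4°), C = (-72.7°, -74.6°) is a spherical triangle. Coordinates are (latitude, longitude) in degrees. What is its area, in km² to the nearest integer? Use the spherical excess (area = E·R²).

Side lengths (central angles): a = 0.6250, b = 1.0619, c = 1.2787 rad; semiperimeter s = 1.4828.
By l'Huilier's theorem, tan(E/4) = √[tan(s/2) tan((s−a)/2) tan((s−b)/2) tan((s−c)/2)], giving spherical excess E = 0.3816 rad.
Area = E·R² = 0.3816 × (3389.5)² ≈ 4384571 km².

4384571 km²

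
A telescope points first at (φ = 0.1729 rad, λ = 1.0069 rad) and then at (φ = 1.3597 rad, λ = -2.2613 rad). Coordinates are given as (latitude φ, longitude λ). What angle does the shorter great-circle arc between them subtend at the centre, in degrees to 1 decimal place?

With latitudes φ₁ = 9.906°, φ₂ = 77.905° and longitude difference Δλ = 172.746°:
Haversine: a = sin²(Δφ/2) + cos φ₁ cos φ₂ sin²(Δλ/2) = 0.3127 + (0.9851)(0.2095)(0.9960) = 0.51827.
Central angle c = 2·arcsin(√a) = 1.60734 rad.
So the angular separation is 92.1°.

92.1°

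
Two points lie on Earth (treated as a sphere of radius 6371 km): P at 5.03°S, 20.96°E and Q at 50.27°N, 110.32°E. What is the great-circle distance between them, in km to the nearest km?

10392 km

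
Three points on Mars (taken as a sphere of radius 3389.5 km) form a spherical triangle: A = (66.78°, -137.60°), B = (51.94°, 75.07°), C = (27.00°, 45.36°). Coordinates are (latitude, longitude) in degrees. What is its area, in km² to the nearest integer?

2791661 km²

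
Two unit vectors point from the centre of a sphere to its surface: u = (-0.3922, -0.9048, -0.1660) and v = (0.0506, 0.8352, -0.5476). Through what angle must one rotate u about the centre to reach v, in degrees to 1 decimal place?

u·v = -0.6846; |u| = 1.0000, |v| = 1.0000.
cos θ = (u·v)/(|u||v|) = -0.6846, so θ = 133.2°.

133.2°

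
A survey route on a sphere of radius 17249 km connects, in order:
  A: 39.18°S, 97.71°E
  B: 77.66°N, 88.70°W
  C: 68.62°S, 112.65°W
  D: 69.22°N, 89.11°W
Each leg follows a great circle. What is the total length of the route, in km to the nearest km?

128600 km

Leg A→B: central angle 2.4683 rad, distance 42576.2 km.
Leg B→C: central angle 2.5653 rad, distance 44248.2 km.
Leg C→D: central angle 2.4219 rad, distance 41776.1 km.
Total: 42576.2 + 44248.2 + 41776.1 ≈ 128600 km.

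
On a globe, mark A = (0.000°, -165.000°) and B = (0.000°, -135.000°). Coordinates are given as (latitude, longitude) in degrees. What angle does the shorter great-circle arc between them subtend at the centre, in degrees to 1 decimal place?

30.0°

With latitudes φ₁ = 0.000°, φ₂ = 0.000° and longitude difference Δλ = 30.000°:
cos c = sin φ₁ sin φ₂ + cos φ₁ cos φ₂ cos Δλ = (0.0000)(0.0000) + (1.0000)(1.0000)(0.8660) = 0.86603,
so c = arccos(0.86603) = 0.52360 rad.
So the angular separation is 30.0°.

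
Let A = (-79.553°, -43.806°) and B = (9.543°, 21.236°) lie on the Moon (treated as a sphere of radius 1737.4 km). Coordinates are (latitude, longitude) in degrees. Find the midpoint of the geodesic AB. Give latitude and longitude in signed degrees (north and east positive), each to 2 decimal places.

-37.25°, 12.44°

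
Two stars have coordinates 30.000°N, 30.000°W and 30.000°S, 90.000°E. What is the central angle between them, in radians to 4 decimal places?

2.2459 rad

Let φ₁ = 0.5236 rad, φ₂ = -0.5236 rad, and Δλ = 2.0944 rad.
cos c = sin φ₁ sin φ₂ + cos φ₁ cos φ₂ cos Δλ = (0.5000)(-0.5000) + (0.8660)(0.8660)(-0.5000) = -0.62500,
so c = arccos(-0.62500) = 2.24593 rad.
So the angular separation is 2.2459 rad.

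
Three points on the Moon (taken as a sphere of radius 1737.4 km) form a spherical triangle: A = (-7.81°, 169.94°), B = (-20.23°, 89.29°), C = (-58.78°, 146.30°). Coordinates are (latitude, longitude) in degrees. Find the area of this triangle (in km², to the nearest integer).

Side lengths (central angles): a = 0.9758, b = 0.9439, c = 1.3715 rad; semiperimeter s = 1.6456.
By l'Huilier's theorem, tan(E/4) = √[tan(s/2) tan((s−a)/2) tan((s−b)/2) tan((s−c)/2)], giving spherical excess E = 0.5469 rad.
Area = E·R² = 0.5469 × (1737.4)² ≈ 1650898 km².

1650898 km²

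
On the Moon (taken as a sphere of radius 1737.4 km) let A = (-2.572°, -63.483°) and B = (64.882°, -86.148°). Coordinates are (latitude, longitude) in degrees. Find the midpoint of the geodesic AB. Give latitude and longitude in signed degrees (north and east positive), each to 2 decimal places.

Central angle δ = 1.2125 rad. Interpolating on the sphere with fraction f = 0.5:
P = [sin((1−f)δ)·A + sin(fδ)·B] / sin δ = 0.6084·A + 0.6084·B in Cartesian coordinates,
giving P = (0.2887, -0.8016, 0.5236), i.e. latitude 31.57°, longitude -70.19°.

31.57°, -70.19°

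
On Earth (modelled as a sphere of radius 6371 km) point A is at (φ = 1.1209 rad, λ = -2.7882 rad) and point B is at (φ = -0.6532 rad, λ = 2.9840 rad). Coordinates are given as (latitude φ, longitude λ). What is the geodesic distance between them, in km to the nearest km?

11591 km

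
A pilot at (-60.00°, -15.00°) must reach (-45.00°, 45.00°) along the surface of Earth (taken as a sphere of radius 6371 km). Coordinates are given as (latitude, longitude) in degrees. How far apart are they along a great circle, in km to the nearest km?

With latitudes φ₁ = -60.000°, φ₂ = -45.000° and longitude difference Δλ = 60.000°:
cos c = sin φ₁ sin φ₂ + cos φ₁ cos φ₂ cos Δλ = (-0.8660)(-0.7071) + (0.5000)(0.7071)(0.5000) = 0.78915,
so c = arccos(0.78915) = 0.66137 rad.
Distance = R·c = 6371 × 0.6614 ≈ 4214 km.

4214 km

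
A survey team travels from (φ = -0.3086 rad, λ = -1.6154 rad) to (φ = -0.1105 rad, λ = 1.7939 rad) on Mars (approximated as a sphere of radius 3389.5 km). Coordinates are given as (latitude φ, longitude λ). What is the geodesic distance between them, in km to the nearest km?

With latitudes φ₁ = -17.681°, φ₂ = -6.331° and longitude difference Δλ = -164.661°:
Haversine: a = sin²(Δφ/2) + cos φ₁ cos φ₂ sin²(Δλ/2) = 0.0098 + (0.9528)(0.9939)(0.9822) = 0.93986.
Central angle c = 2·arcsin(√a) = 2.64608 rad.
Distance = R·c = 3389.5 × 2.6461 ≈ 8969 km.

8969 km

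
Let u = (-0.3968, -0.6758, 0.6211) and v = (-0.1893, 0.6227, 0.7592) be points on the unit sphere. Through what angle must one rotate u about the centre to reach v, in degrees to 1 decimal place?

82.8°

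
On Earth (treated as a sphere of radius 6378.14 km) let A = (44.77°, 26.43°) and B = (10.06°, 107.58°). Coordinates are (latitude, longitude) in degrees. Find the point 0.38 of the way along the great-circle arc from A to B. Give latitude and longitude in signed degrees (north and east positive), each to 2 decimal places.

38.41°, 64.84°

The central angle between A and B is δ = 1.3381 rad.
With f = 0.38, the slerp weights are sin((1−f)δ)/sin δ = 0.7581 and sin(fδ)/sin δ = 0.5003.
Weighted sum of the unit vectors: (0.7581)·(0.6357,0.3160,0.7043) + (0.5003)·(-0.2974,0.9386,0.1747) = (0.3332, 0.7092, 0.6213).
Converting back: φ = atan2(z, √(x²+y²)) = 38.41°, λ = atan2(y, x) = 64.84°.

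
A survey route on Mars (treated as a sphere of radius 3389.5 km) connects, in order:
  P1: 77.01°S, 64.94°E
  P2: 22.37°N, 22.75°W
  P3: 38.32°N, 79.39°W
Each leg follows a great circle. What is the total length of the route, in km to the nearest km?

Leg P1→P2: central angle 1.9417 rad, distance 6581.4 km.
Leg P2→P3: central angle 0.8829 rad, distance 2992.5 km.
Total: 6581.4 + 2992.5 ≈ 9574 km.

9574 km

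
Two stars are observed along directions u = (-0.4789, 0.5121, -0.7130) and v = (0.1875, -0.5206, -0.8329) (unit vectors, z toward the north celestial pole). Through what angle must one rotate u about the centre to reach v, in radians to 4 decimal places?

1.3310 rad

u·v = 0.2375; |u| = 1.0000, |v| = 1.0000.
cos θ = (u·v)/(|u||v|) = 0.2375, so θ = 1.3310 rad.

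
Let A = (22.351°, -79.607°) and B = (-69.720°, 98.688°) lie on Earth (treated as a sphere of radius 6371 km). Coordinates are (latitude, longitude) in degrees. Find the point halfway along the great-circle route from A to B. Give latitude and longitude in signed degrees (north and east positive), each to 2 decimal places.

-43.95°, -78.59°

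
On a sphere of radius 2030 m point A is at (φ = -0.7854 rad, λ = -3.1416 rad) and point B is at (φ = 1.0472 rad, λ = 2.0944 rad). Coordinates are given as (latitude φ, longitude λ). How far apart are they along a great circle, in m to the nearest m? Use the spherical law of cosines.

With latitudes φ₁ = -45.000°, φ₂ = 60.000° and longitude difference Δλ = -59.999°:
cos c = sin φ₁ sin φ₂ + cos φ₁ cos φ₂ cos Δλ = (-0.7071)(0.8660) + (0.7071)(0.5000)(0.5000) = -0.43560,
so c = arccos(-0.43560) = 2.02150 rad.
Distance = R·c = 2030 × 2.0215 ≈ 4104 m.

4104 m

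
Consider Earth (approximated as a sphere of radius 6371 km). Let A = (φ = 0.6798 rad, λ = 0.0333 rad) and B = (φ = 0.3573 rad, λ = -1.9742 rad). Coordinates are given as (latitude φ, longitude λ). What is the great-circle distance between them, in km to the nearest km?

With latitudes φ₁ = 38.950°, φ₂ = 20.472° and longitude difference Δλ = -115.021°:
cos c = sin φ₁ sin φ₂ + cos φ₁ cos φ₂ cos Δλ = (0.6286)(0.3497) + (0.7777)(0.9368)(-0.4230) = -0.08829,
so c = arccos(-0.08829) = 1.65921 rad.
Distance = R·c = 6371 × 1.6592 ≈ 10571 km.

10571 km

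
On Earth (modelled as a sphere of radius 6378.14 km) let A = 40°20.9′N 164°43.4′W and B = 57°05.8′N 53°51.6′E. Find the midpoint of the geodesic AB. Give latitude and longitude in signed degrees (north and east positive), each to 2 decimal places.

The central angle between A and B is δ = 1.3490 rad.
With f = 0.5, the slerp weights are sin((1−f)δ)/sin δ = 0.6402 and sin(fδ)/sin δ = 0.6402.
Weighted sum of the unit vectors: (0.6402)·(-0.7352,-0.2008,0.6474) + (0.6402)·(0.3204,0.4387,0.8396) = (-0.2656, 0.1523, 0.9520).
Converting back: φ = atan2(z, √(x²+y²)) = 72.17°, λ = atan2(y, x) = 150.17°.

72.17°, 150.17°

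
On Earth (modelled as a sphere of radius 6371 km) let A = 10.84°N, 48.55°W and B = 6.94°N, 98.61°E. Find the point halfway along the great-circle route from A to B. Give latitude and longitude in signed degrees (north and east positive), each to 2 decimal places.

The central angle between A and B is δ = 2.4922 rad.
With f = 0.5, the slerp weights are sin((1−f)δ)/sin δ = 1.5672 and sin(fδ)/sin δ = 1.5672.
Weighted sum of the unit vectors: (1.5672)·(0.6502,-0.7362,0.1881) + (1.5672)·(-0.1486,0.9815,0.1208) = (0.7860, 0.3845, 0.4841).
Converting back: φ = atan2(z, √(x²+y²)) = 28.95°, λ = atan2(y, x) = 26.07°.

28.95°, 26.07°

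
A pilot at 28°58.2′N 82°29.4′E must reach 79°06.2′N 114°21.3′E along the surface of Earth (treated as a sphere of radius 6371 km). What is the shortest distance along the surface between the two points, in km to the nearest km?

5779 km

Let φ₁ = 0.5056 rad, φ₂ = 1.3806 rad, and Δλ = 0.5561 rad.
Haversine: a = sin²(Δφ/2) + cos φ₁ cos φ₂ sin²(Δλ/2) = 0.1795 + (0.8749)(0.1890)(0.0754) = 0.19196.
Central angle c = 2·arcsin(√a) = 0.90704 rad.
Distance = R·c = 6371 × 0.9070 ≈ 5779 km.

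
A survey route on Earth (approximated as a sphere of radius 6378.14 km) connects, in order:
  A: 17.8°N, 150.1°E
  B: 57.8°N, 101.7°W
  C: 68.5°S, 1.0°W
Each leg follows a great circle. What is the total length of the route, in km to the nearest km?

25569 km

Leg A→B: central angle 1.4704 rad, distance 9378.5 km.
Leg B→C: central angle 2.5385 rad, distance 16190.8 km.
Total: 9378.5 + 16190.8 ≈ 25569 km.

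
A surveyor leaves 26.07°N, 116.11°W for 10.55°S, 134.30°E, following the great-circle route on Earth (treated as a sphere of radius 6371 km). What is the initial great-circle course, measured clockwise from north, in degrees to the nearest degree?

269°

With φ₁ = 0.4550, φ₂ = -0.1841, Δλ = -1.9127 rad, the forward-azimuth formula gives
θ = atan2( sin Δλ cos φ₂ , cos φ₁ sin φ₂ − sin φ₁ cos φ₂ cos Δλ ) = atan2(-0.9262, -0.0196) = -91.21°.
Adding 360° brings this into [0°, 360°): 269°.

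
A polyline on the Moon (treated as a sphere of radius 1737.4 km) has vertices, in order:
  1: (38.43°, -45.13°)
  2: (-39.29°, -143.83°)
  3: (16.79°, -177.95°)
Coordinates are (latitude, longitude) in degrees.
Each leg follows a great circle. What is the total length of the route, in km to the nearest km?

Leg 1→2: central angle 2.0775 rad, distance 3609.5 km.
Leg 2→3: central angle 1.1258 rad, distance 1955.9 km.
Total: 3609.5 + 1955.9 ≈ 5565 km.

5565 km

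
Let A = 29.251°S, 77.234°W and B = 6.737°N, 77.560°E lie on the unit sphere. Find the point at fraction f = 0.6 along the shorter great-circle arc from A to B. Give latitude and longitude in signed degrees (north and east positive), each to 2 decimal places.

-33.86°, 32.42°

Central angle δ = 2.5704 rad. Interpolating on the sphere with fraction f = 0.6:
P = [sin((1−f)δ)·A + sin(fδ)·B] / sin δ = 1.5841·A + 1.8491·B in Cartesian coordinates,
giving P = (0.7010, 0.4452, -0.5571), i.e. latitude -33.86°, longitude 32.42°.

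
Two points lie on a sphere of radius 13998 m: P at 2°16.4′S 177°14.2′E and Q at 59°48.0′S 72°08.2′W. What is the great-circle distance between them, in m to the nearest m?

In radians: φ₁ = -0.0397, φ₂ = -1.0437, Δλ = 110.627° = 1.9308 rad.
Haversine: a = sin²(Δφ/2) + cos φ₁ cos φ₂ sin²(Δλ/2) = 0.2315 + (0.9992)(0.5030)(0.6761) = 0.57139.
Central angle c = 2·arcsin(√a) = 1.71407 rad.
Distance = R·c = 13998 × 1.7141 ≈ 23993 m.

23993 m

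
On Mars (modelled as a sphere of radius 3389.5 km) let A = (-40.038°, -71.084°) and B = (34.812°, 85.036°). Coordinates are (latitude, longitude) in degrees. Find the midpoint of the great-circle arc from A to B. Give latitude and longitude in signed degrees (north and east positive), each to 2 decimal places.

The central angle between A and B is δ = 2.7994 rad.
With f = 0.5, the slerp weights are sin((1−f)δ)/sin δ = 2.9369 and sin(fδ)/sin δ = 2.9369.
Weighted sum of the unit vectors: (2.9369)·(0.2482,-0.7243,-0.6433) + (2.9369)·(0.0710,0.8180,0.5709) = (0.9376, 0.2751, -0.2127).
Converting back: φ = atan2(z, √(x²+y²)) = -12.28°, λ = atan2(y, x) = 16.35°.

-12.28°, 16.35°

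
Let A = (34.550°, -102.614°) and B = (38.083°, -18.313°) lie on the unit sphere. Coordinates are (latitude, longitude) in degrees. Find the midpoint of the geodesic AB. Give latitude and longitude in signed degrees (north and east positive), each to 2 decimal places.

The central angle between A and B is δ = 1.1438 rad.
With f = 0.5, the slerp weights are sin((1−f)δ)/sin δ = 0.5946 and sin(fδ)/sin δ = 0.5946.
Weighted sum of the unit vectors: (0.5946)·(-0.1799,-0.8038,0.5671) + (0.5946)·(0.7473,-0.2473,0.6168) = (0.3374, -0.6250, 0.7040).
Converting back: φ = atan2(z, √(x²+y²)) = 44.75°, λ = atan2(y, x) = -61.64°.

44.75°, -61.64°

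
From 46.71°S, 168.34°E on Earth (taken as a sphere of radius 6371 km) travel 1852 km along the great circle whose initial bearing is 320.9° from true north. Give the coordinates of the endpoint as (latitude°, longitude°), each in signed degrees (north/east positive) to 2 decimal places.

Angular distance δ = d/R = 1852/6371 = 0.29069 rad; initial bearing θ = 5.6008 rad.
sin φ₂ = sin φ₁ cos δ + cos φ₁ sin δ cos θ = (-0.7279)(0.9580) + (0.6857)(0.2866)(0.7760) = -0.5448, so φ₂ = -33.01°.
Δλ = atan2(sin θ sin δ cos φ₁, cos δ − sin φ₁ sin φ₂) = atan2(-0.1239, 0.5615) = -12.449°.
λ₂ = 168.340° − 12.449° = 155.89°.

-33.01°, 155.89°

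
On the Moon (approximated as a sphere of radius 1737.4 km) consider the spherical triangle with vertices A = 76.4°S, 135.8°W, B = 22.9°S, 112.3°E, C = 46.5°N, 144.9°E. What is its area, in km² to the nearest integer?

3338669 km²

Side lengths (central angles): a = 1.3161, b = 2.3117, c = 1.2688 rad; semiperimeter s = 2.4483.
By l'Huilier's theorem, tan(E/4) = √[tan(s/2) tan((s−a)/2) tan((s−b)/2) tan((s−c)/2)], giving spherical excess E = 1.1060 rad.
Area = E·R² = 1.1060 × (1737.4)² ≈ 3338669 km².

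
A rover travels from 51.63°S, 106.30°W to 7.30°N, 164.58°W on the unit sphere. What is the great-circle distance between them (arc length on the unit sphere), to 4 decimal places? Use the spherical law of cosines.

1.3448

With latitudes φ₁ = -51.630°, φ₂ = 7.300° and longitude difference Δλ = -58.280°:
cos c = sin φ₁ sin φ₂ + cos φ₁ cos φ₂ cos Δλ = (-0.7840)(0.1271) + (0.6207)(0.9919)(0.5258) = 0.22410,
so c = arccos(0.22410) = 1.34478 rad.
On the unit sphere the arc length equals the central angle: 1.3448.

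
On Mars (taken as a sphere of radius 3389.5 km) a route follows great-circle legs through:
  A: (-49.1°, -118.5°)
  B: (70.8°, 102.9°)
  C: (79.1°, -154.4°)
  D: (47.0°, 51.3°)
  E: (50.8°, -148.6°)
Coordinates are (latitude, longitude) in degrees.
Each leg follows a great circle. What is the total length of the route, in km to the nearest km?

Leg A→B: central angle 2.6369 rad, distance 8937.8 km.
Leg B→C: central angle 0.4186 rad, distance 1418.8 km.
Leg C→D: central angle 0.9249 rad, distance 3134.8 km.
Leg D→E: central angle 1.4086 rad, distance 4774.6 km.
Total: 8937.8 + 1418.8 + 3134.8 + 4774.6 ≈ 18266 km.

18266 km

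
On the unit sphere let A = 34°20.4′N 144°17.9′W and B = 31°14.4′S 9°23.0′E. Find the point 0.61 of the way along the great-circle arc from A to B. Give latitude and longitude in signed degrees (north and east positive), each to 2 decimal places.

-2.99°, -48.82°

The central angle between A and B is δ = 2.7528 rad.
With f = 0.61, the slerp weights are sin((1−f)δ)/sin δ = 2.3185 and sin(fδ)/sin δ = 2.6224.
Weighted sum of the unit vectors: (2.3185)·(-0.6705,-0.4819,0.5641) + (2.6224)·(0.8436,0.1394,-0.5186) = (0.6576, -0.7516, -0.0522).
Converting back: φ = atan2(z, √(x²+y²)) = -2.99°, λ = atan2(y, x) = -48.82°.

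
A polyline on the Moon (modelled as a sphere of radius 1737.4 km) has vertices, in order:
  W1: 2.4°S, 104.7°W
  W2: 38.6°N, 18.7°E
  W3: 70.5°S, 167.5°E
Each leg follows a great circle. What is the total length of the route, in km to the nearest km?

Leg W1→W2: central angle 2.0442 rad, distance 3551.7 km.
Leg W2→W3: central angle 2.5171 rad, distance 4373.1 km.
Total: 3551.7 + 4373.1 ≈ 7925 km.

7925 km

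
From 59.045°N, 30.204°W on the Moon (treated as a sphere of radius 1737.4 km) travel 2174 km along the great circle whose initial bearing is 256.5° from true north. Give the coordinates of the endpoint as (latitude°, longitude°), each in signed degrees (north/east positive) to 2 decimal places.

Angular distance δ = d/R = 2174/1737.4 = 1.25130 rad; initial bearing θ = 4.4768 rad.
sin φ₂ = sin φ₁ cos δ + cos φ₁ sin δ cos θ = (0.8576)(0.3141) + (0.5144)(0.9494)(-0.2334) = 0.1554, so φ₂ = 8.94°.
Δλ = atan2(sin θ sin δ cos φ₁, cos δ − sin φ₁ sin φ₂) = atan2(-0.4748, 0.1809) = -69.149°.
λ₂ = -30.204° − 69.149° = -99.35°.

8.94°, -99.35°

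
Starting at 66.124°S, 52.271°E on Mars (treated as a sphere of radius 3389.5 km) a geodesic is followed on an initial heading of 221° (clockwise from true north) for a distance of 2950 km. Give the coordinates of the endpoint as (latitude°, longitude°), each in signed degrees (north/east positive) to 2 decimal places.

Angular distance δ = d/R = 2950/3389.5 = 0.87033 rad; initial bearing θ = 3.8572 rad.
sin φ₂ = sin φ₁ cos δ + cos φ₁ sin δ cos θ = (-0.9144)(0.6446) + (0.4048)(0.7645)(-0.7547) = -0.8230, so φ₂ = -55.38°.
Δλ = atan2(sin θ sin δ cos φ₁, cos δ − sin φ₁ sin φ₂) = atan2(-0.2030, -0.1080) = -118.003°.
λ₂ = 52.271° − 118.003° = -65.73°.

-55.38°, -65.73°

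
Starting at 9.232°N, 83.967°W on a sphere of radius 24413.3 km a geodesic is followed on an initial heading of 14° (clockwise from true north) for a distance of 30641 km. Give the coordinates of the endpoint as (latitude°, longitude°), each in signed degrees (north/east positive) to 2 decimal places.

73.78°, -28.54°

Angular distance δ = d/R = 30641/24413.3 = 1.25509 rad; initial bearing θ = 0.2443 rad.
sin φ₂ = sin φ₁ cos δ + cos φ₁ sin δ cos θ = (0.1604)(0.3105) + (0.9870)(0.9506)(0.9703) = 0.9602, so φ₂ = 73.78°.
Δλ = atan2(sin θ sin δ cos φ₁, cos δ − sin φ₁ sin φ₂) = atan2(0.2270, 0.1564) = 55.426°.
λ₂ = -83.967° + 55.426° = -28.54°.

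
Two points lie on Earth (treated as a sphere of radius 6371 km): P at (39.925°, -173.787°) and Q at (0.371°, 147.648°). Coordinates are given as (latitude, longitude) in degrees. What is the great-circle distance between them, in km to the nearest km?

Let φ₁ = 0.6968 rad, φ₂ = 0.0065 rad, and Δλ = -0.6731 rad.
Haversine: a = sin²(Δφ/2) + cos φ₁ cos φ₂ sin²(Δλ/2) = 0.1145 + (0.7669)(1.0000)(0.1090) = 0.19811.
Central angle c = 2·arcsin(√a) = 0.92257 rad.
Distance = R·c = 6371 × 0.9226 ≈ 5878 km.

5878 km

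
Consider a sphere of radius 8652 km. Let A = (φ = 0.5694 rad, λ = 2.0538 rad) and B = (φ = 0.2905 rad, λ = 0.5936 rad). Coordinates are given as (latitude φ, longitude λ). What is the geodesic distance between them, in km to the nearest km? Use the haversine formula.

11463 km

In radians: φ₁ = 0.5694, φ₂ = 0.2905, Δλ = -83.663° = -1.4602 rad.
Haversine: a = sin²(Δφ/2) + cos φ₁ cos φ₂ sin²(Δλ/2) = 0.0193 + (0.8422)(0.9581)(0.4448) = 0.37826.
Central angle c = 2·arcsin(√a) = 1.32484 rad.
Distance = R·c = 8652 × 1.3248 ≈ 11463 km.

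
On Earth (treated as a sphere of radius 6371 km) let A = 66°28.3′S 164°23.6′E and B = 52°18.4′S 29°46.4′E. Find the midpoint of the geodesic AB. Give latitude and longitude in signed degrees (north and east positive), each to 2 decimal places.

The central angle between A and B is δ = 0.9836 rad.
With f = 0.5, the slerp weights are sin((1−f)δ)/sin δ = 0.5672 and sin(fδ)/sin δ = 0.5672.
Weighted sum of the unit vectors: (0.5672)·(-0.3845,0.1074,-0.9169) + (0.5672)·(0.5307,0.3036,-0.7913) = (0.0829, 0.2331, -0.9689).
Converting back: φ = atan2(z, √(x²+y²)) = -75.67°, λ = atan2(y, x) = 70.41°.

-75.67°, 70.41°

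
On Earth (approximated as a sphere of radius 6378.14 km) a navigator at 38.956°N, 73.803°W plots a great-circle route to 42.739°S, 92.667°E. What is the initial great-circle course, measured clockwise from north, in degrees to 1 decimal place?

With φ₁ = 0.6799, φ₂ = -0.7459, Δλ = 2.9054 rad, the forward-azimuth formula gives
θ = atan2( sin Δλ cos φ₂ , cos φ₁ sin φ₂ − sin φ₁ cos φ₂ cos Δλ ) = atan2(0.1718, -0.0788) = 114.63°.
So the initial bearing is 114.6°.

114.6°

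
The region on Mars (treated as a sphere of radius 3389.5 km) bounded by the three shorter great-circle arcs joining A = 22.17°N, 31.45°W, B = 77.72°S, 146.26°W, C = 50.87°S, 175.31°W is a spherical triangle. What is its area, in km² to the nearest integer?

7485208 km²

Side lengths (central angles): a = 0.5047, b = 2.4414, c = 2.0391 rad; semiperimeter s = 2.4926.
By l'Huilier's theorem, tan(E/4) = √[tan(s/2) tan((s−a)/2) tan((s−b)/2) tan((s−c)/2)], giving spherical excess E = 0.6515 rad.
Area = E·R² = 0.6515 × (3389.5)² ≈ 7485208 km².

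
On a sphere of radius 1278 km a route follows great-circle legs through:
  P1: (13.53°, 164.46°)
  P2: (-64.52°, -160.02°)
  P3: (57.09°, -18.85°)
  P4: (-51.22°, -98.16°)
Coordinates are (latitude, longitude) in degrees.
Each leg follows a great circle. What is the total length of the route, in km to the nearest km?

Leg P1→P2: central angle 1.4412 rad, distance 1841.9 km.
Leg P2→P3: central angle 2.7933 rad, distance 3569.8 km.
Leg P3→P4: central angle 2.2035 rad, distance 2816.1 km.
Total: 1841.9 + 3569.8 + 2816.1 ≈ 8228 km.

8228 km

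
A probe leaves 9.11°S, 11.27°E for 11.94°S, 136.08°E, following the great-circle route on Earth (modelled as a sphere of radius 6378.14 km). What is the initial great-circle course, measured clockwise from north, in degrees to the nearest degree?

With φ₁ = -0.1590, φ₂ = -0.2084, Δλ = 2.1783 rad, the forward-azimuth formula gives
θ = atan2( sin Δλ cos φ₂ , cos φ₁ sin φ₂ − sin φ₁ cos φ₂ cos Δλ ) = atan2(0.8033, -0.2927) = 110.02°.
So the initial bearing is 110°.

110°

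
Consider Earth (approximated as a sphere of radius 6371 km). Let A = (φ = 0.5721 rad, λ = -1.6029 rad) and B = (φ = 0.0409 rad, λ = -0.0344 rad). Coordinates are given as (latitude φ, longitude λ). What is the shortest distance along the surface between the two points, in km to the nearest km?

Let φ₁ = 0.5721 rad, φ₂ = 0.0409 rad, and Δλ = 1.5685 rad.
Haversine: a = sin²(Δφ/2) + cos φ₁ cos φ₂ sin²(Δλ/2) = 0.0689 + (0.8408)(0.9992)(0.4989) = 0.48797.
Central angle c = 2·arcsin(√a) = 1.54673 rad.
Distance = R·c = 6371 × 1.5467 ≈ 9854 km.

9854 km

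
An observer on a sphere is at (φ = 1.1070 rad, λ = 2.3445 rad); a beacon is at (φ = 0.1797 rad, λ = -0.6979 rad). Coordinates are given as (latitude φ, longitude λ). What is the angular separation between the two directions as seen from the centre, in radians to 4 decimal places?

1.8526 rad

Let φ₁ = 1.1070 rad, φ₂ = 0.1797 rad, and Δλ = -3.0424 rad.
Haversine: a = sin²(Δφ/2) + cos φ₁ cos φ₂ sin²(Δλ/2) = 0.2000 + (0.4473)(0.9839)(0.9975) = 0.63906.
Central angle c = 2·arcsin(√a) = 1.85264 rad.
So the angular separation is 1.8526 rad.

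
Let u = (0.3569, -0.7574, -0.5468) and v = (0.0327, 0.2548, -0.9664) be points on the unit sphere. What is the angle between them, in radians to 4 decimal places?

1.2163 rad

u·v = 0.3471; |u| = 1.0000, |v| = 1.0000.
cos θ = (u·v)/(|u||v|) = 0.3471, so θ = 1.2163 rad.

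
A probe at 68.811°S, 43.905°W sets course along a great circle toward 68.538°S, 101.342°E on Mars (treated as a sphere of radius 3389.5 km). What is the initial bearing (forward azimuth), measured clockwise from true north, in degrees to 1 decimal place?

161.3°

Δλ = 145.247° = 2.5350 rad.
y = sin Δλ · cos φ₂ = (0.5700)(0.3659) = 0.2086
x = cos φ₁ sin φ₂ − sin φ₁ cos φ₂ cos Δλ = (0.3614)(-0.9307) − (-0.9324)(0.3659)(-0.8216) = -0.6167
θ = atan2(y, x) = 161.31°, so the bearing is 161.3°.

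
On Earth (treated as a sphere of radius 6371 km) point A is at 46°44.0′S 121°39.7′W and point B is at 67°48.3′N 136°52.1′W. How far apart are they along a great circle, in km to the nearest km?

With latitudes φ₁ = -46.733°, φ₂ = 67.805° and longitude difference Δλ = -15.207°:
cos c = sin φ₁ sin φ₂ + cos φ₁ cos φ₂ cos Δλ = (-0.7282)(0.9259) + (0.6854)(0.3778)(0.9650) = -0.42437,
so c = arccos(-0.42437) = 2.00906 rad.
Distance = R·c = 6371 × 2.0091 ≈ 12800 km.

12800 km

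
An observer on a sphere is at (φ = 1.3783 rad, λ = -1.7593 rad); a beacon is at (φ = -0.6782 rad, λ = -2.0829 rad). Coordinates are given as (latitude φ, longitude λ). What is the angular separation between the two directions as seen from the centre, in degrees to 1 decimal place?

118.3°

Let φ₁ = 1.3783 rad, φ₂ = -0.6782 rad, and Δλ = -0.3236 rad.
cos c = sin φ₁ sin φ₂ + cos φ₁ cos φ₂ cos Δλ = (0.9815)(-0.6274) + (0.1913)(0.7787)(0.9481) = -0.47456,
so c = arccos(-0.47456) = 2.06526 rad.
So the angular separation is 118.3°.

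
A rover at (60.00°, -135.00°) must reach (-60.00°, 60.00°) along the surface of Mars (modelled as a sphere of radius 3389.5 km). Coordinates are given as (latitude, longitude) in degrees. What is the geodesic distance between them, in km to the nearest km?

10206 km

In radians: φ₁ = 1.0472, φ₂ = -1.0472, Δλ = -165.000° = -2.8798 rad.
Haversine: a = sin²(Δφ/2) + cos φ₁ cos φ₂ sin²(Δλ/2) = 0.7500 + (0.5000)(0.5000)(0.9830) = 0.99574.
Central angle c = 2·arcsin(√a) = 3.01097 rad.
Distance = R·c = 3389.5 × 3.0110 ≈ 10206 km.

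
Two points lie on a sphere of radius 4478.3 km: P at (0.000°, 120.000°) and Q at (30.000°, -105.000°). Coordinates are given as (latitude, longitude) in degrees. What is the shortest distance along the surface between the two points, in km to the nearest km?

9986 km

Let φ₁ = 0.0000 rad, φ₂ = 0.5236 rad, and Δλ = 2.3562 rad.
cos c = sin φ₁ sin φ₂ + cos φ₁ cos φ₂ cos Δλ = (0.0000)(0.5000) + (1.0000)(0.8660)(-0.7071) = -0.61237,
so c = arccos(-0.61237) = 2.22985 rad.
Distance = R·c = 4478.3 × 2.2299 ≈ 9986 km.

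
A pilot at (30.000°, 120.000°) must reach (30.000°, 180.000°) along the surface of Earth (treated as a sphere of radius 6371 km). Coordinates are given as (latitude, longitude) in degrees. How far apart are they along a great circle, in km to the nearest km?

5706 km

In radians: φ₁ = 0.5236, φ₂ = 0.5236, Δλ = 60.000° = 1.0472 rad.
Haversine: a = sin²(Δφ/2) + cos φ₁ cos φ₂ sin²(Δλ/2) = 0.0000 + (0.8660)(0.8660)(0.2500) = 0.18750.
Central angle c = 2·arcsin(√a) = 0.89566 rad.
Distance = R·c = 6371 × 0.8957 ≈ 5706 km.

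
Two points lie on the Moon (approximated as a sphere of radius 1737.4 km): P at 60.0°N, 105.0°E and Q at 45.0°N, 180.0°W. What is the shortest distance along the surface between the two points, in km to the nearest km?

In radians: φ₁ = 1.0472, φ₂ = 0.7854, Δλ = 75.000° = 1.3090 rad.
cos c = sin φ₁ sin φ₂ + cos φ₁ cos φ₂ cos Δλ = (0.8660)(0.7071) + (0.5000)(0.7071)(0.2588) = 0.70388,
so c = arccos(0.70388) = 0.78995 rad.
Distance = R·c = 1737.4 × 0.7900 ≈ 1372 km.

1372 km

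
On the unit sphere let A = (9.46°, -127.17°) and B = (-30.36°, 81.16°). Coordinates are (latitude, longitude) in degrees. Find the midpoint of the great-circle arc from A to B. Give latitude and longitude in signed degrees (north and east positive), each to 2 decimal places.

Central angle δ = 2.5540 rad. Interpolating on the sphere with fraction f = 0.5:
P = [sin((1−f)δ)·A + sin(fδ)·B] / sin δ = 1.7265·A + 1.7265·B in Cartesian coordinates,
giving P = (-0.8000, 0.1150, -0.5889), i.e. latitude -36.08°, longitude 171.82°.

-36.08°, 171.82°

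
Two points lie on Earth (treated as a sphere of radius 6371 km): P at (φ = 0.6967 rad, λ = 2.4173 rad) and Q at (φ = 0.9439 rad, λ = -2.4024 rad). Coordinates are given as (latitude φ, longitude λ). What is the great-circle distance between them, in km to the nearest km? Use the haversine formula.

In radians: φ₁ = 0.6967, φ₂ = 0.9439, Δλ = 83.852° = 1.4635 rad.
Haversine: a = sin²(Δφ/2) + cos φ₁ cos φ₂ sin²(Δλ/2) = 0.0152 + (0.7670)(0.5866)(0.4464) = 0.21607.
Central angle c = 2·arcsin(√a) = 0.96689 rad.
Distance = R·c = 6371 × 0.9669 ≈ 6160 km.

6160 km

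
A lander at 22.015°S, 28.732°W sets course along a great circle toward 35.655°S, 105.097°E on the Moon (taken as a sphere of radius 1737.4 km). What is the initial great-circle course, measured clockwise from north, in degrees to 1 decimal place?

142.0°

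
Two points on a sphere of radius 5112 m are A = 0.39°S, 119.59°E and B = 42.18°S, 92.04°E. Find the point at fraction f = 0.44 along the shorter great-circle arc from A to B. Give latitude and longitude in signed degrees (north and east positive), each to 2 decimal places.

The central angle between A and B is δ = 0.8479 rad.
With f = 0.44, the slerp weights are sin((1−f)δ)/sin δ = 0.6097 and sin(fδ)/sin δ = 0.4860.
Weighted sum of the unit vectors: (0.6097)·(-0.4938,0.8696,-0.0068) + (0.4860)·(-0.0264,0.7406,-0.6715) = (-0.3139, 0.8901, -0.3305).
Converting back: φ = atan2(z, √(x²+y²)) = -19.30°, λ = atan2(y, x) = 109.42°.

-19.30°, 109.42°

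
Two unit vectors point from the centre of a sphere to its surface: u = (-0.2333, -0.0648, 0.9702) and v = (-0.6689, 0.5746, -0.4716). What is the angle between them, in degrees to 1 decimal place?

109.8°

u·v = -0.3387; |u| = 1.0000, |v| = 1.0000.
cos θ = (u·v)/(|u||v|) = -0.3387, so θ = 109.8°.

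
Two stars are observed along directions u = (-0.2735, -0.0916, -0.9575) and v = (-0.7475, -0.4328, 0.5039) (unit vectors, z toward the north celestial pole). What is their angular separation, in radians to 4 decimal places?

1.8115 rad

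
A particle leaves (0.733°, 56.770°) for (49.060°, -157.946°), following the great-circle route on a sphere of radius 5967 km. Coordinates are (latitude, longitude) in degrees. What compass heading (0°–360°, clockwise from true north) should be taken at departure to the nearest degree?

With φ₁ = 0.0128, φ₂ = 0.8563, Δλ = 2.5357 rad, the forward-azimuth formula gives
θ = atan2( sin Δλ cos φ₂ , cos φ₁ sin φ₂ − sin φ₁ cos φ₂ cos Δλ ) = atan2(0.3732, 0.7622) = 26.09°.
So the initial bearing is 26°.

26°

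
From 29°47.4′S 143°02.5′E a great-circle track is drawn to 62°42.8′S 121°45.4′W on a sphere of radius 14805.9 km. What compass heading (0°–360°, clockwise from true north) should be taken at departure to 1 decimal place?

150.0°

Δλ = 95.202° = 1.6616 rad.
y = sin Δλ · cos φ₂ = (0.9959)(0.4584) = 0.4566
x = cos φ₁ sin φ₂ − sin φ₁ cos φ₂ cos Δλ = (0.8679)(-0.8887) − (-0.4968)(0.4584)(-0.0907) = -0.7919
θ = atan2(y, x) = 150.04°, so the bearing is 150.0°.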